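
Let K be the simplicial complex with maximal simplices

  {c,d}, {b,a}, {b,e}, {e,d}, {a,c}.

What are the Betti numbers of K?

b_0 = 1, b_1 = 1.

Order the vertices as a < b < c < d < e. Listing each simplex with vertices in this order, K has dimension 1 with simplices:

  0-simplices (5): a, b, c, d, e
  1-simplices (5): ab, ac, be, cd, de

so the chain groups are C_0 ≅ Z^5, C_1 ≅ Z^5.

The boundary map ∂_1: C_1 → C_0 is given by ∂[p,q] = [q] − [p]. For instance
  ∂de = e − d.
The 5×5 boundary matrix has rank 4 and Smith normal form diag(1,1,1,1).

From H_k ≅ ker(∂_k) / im(∂_{k+1}) we obtain:

  H_0: rank C_0 − rank ∂_1 = 5 − 4 = 1, and the invariant factors of ∂_1 are all 1, so H_0 ≅ Z.
  H_1: rank ker ∂_1 − rank ∂_2 = (5 − 4) − 0 = 1, and there is no ∂_2, so H_1 ≅ Z.

(K is a triangulation of the circle S^1.)

Hence the Betti numbers are b_0 = 1, b_1 = 1.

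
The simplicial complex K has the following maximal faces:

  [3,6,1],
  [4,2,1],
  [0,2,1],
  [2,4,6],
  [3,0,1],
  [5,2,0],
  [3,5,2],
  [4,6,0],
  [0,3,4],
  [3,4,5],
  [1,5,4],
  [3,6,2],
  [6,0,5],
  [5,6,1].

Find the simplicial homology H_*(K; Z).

H_0 ≅ Z,  H_1 ≅ Z^2,  H_2 ≅ Z.

Order the vertices as 0 < 1 < 2 < 3 < 4 < 5 < 6. Listing each simplex with vertices in this order, K has dimension 2 with simplices:

  0-simplices (7): [0], [1], [2], [3], [4], [5], [6]
  1-simplices (21): [0,1], [0,2], [0,3], [0,4], [0,5], [0,6], [1,2], [1,3], [1,4], [1,5], [1,6], [2,3], [2,4], [2,5], [2,6], [3,4], [3,5], [3,6], [4,5], [4,6], [5,6]
  2-simplices (14): [0,1,2], [0,1,3], [0,2,5], [0,3,4], [0,4,6], [0,5,6], [1,2,4], [1,3,6], [1,4,5], [1,5,6], [2,3,5], [2,3,6], [2,4,6], [3,4,5]

so the chain groups are C_0 ≅ Z^7, C_1 ≅ Z^21, C_2 ≅ Z^14.

∂_1: C_1 → C_0 maps an edge to its endpoints' difference, ∂[p,q] = q − p.
As a 7×21 matrix over Z this has rank 6, with invariant factors (1,1,1,1,1,1).

The boundary map ∂_2: C_2 → C_1 maps a triangle to the signed sum of its edges. For instance
  ∂[3,4,5] = [4,5] − [3,5] + [3,4],
  ∂[1,5,6] = [5,6] − [1,6] + [1,5].
The resulting 21×14 matrix has rank 13, and its Smith normal form has invariant factors (1,1,1,1,1,1,1,1,1,1,1,1,1).

Computing H_k = (kernel of ∂_k) / (image of ∂_{k+1}):

  H_0: rank C_0 − rank ∂_1 = 7 − 6 = 1, and the invariant factors of ∂_1 are all 1, so H_0 = Z.
  H_1: rank ker ∂_1 − rank ∂_2 = (21 − 6) − 13 = 2, and the invariant factors of ∂_2 are all 1, so H_1 = Z^2.
  H_2: rank ker ∂_2 − rank ∂_3 = (14 − 13) − 0 = 1, and there is no ∂_3, so H_2 = Z.

As a check, the Euler characteristic is 7 − 21 + 14 = 0, which agrees with 1 − 2 + 1 = 0.
(K is a triangulation of the torus T^2.)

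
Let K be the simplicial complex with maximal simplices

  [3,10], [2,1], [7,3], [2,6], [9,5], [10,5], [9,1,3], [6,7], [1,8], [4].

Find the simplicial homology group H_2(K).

H_2 ≅ 0.

Take the total order 1 < 2 < 3 < 4 < 5 < 6 < 7 < 8 < 9 < 10 on the vertex set. Then K (dimension 2) consists of the simplices:

  0-simplices (10): [1], [2], [3], [4], [5], [6], [7], [8], [9], [10]
  1-simplices (11): [1,2], [1,3], [1,8], [1,9], [2,6], [3,7], [3,9], [3,10], [5,9], [5,10], [6,7]
  2-simplices (1): [1,3,9]

so the chain groups are C_0 ≅ Z^10, C_1 ≅ Z^11, C_2 ≅ Z^1.

Boundary ∂_1: C_1 → C_0 maps an edge to its endpoints' difference, ∂[p,q] = q − p. For instance
  ∂[3,7] = [7] − [3].
As a 10×11 matrix over Z this has rank 8, with invariant factors (1,1,1,1,1,1,1,1).

Boundary ∂_2: C_2 → C_1 maps a triangle to the signed sum of its edges. For instance
  ∂[1,3,9] = [3,9] − [1,9] + [1,3].
The 11×1 boundary matrix has rank 1 and Smith normal form diag(1).

From H_k ≅ ker(∂_k) / im(∂_{k+1}) we obtain:

  H_2: rank ker ∂_2 − rank ∂_3 = (1 − 1) − 0 = 0, and there is no ∂_3, so H_2 = 0.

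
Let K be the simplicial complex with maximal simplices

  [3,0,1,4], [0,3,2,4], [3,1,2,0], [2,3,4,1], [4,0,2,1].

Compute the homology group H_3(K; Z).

Take the total order 0 < 1 < 2 < 3 < 4 on the vertex set. Then K (dimension 3) consists of the simplices:

  0-simplices (5): [0], [1], [2], [3], [4]
  1-simplices (10): [0,1], [0,2], [0,3], [0,4], [1,2], [1,3], [1,4], [2,3], [2,4], [3,4]
  2-simplices (10): [0,1,2], [0,1,3], [0,1,4], [0,2,3], [0,2,4], [0,3,4], [1,2,3], [1,2,4], [1,3,4], [2,3,4]
  3-simplices (5): [0,1,2,3], [0,1,2,4], [0,1,3,4], [0,2,3,4], [1,2,3,4]

Hence C_0 ≅ Z^5, C_1 ≅ Z^10, C_2 ≅ Z^10, C_3 ≅ Z^5.

Boundary ∂_1: C_1 → C_0 is given by ∂[p,q] = [q] − [p]. For instance
  ∂[0,2] = [2] − [0].
The resulting 5×10 matrix has rank 4, and its Smith normal form has invariant factors (1,1,1,1).

Boundary ∂_2: C_2 → C_1 acts by ∂[p,q,r] = [q,r] − [p,r] + [p,q]. For instance
  ∂[1,3,4] = [3,4] − [1,4] + [1,3],
  ∂[2,3,4] = [3,4] − [2,4] + [2,3].
As a 10×10 matrix over Z this has rank 6, with invariant factors (1,1,1,1,1,1).

The boundary map ∂_3: C_3 → C_2 sends each 3-simplex σ to the alternating sum Σ_i (−1)^i (σ with its i-th vertex removed). For instance
  ∂[0,2,3,4] = [2,3,4] − [0,3,4] + [0,2,4] − [0,2,3],
  ∂[0,1,2,4] = [1,2,4] − [0,2,4] + [0,1,4] − [0,1,2].
As a 10×5 matrix over Z this has rank 4, with invariant factors (1,1,1,1).

Reading off H_k = ker ∂_k / im ∂_{k+1}:

  H_3: rank ker ∂_3 − rank ∂_4 = (5 − 4) − 0 = 1, and there is no ∂_4, so H_3 = Z.

H_3 ≅ Z.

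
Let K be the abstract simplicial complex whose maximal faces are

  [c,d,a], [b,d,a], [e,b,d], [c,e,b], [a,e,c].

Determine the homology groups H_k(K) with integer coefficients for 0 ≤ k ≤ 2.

Order the vertices as a < b < c < d < e. Listing each simplex with vertices in this order, K has dimension 2 with simplices:

  0-simplices (5): a, b, c, d, e
  1-simplices (10): ab, ac, ad, ae, bc, bd, be, cd, ce, de
  2-simplices (5): abd, acd, ace, bce, bde

giving chain groups C_0 ≅ Z^5, C_1 ≅ Z^10, C_2 ≅ Z^5.

The boundary map ∂_1: C_1 → C_0 maps an edge to its endpoints' difference, ∂[p,q] = q − p. For instance
  ∂ae = e − a.
The resulting 5×10 matrix has rank 4, and its Smith normal form has invariant factors (1,1,1,1).

∂_2: C_2 → C_1 maps a triangle to the signed sum of its edges. For instance
  ∂acd = cd − ad + ac,
  ∂bde = de − be + bd.
The resulting 10×5 matrix has rank 5, and its Smith normal form has invariant factors (1,1,1,1,1).

Now H_k = ker ∂_k / im ∂_{k+1}, so:

  H_0: rank C_0 − rank ∂_1 = 5 − 4 = 1, and the invariant factors of ∂_1 are all 1, so H_0 ≅ Z.
  H_1: rank ker ∂_1 − rank ∂_2 = (10 − 4) − 5 = 1, and the invariant factors of ∂_2 are all 1, so H_1 ≅ Z.
  H_2: rank ker ∂_2 − rank ∂_3 = (5 − 5) − 0 = 0, and there is no ∂_3, so H_2 ≅ 0.

H_0 ≅ Z,  H_1 ≅ Z,  H_2 = 0.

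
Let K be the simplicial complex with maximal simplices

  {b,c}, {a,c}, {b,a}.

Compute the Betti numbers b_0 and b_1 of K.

b_0 = 1, b_1 = 1.

We work with the vertex ordering a < b < c. The simplices of K, each written with vertices in increasing order, are:

  0-simplices (3): a, b, c
  1-simplices (3): ab, ac, bc

Hence C_0 ≅ Z^3, C_1 ≅ Z^3.

Boundary ∂_1: C_1 → C_0 sends each edge [p,q] (with p < q) to q − p. For instance
  ∂bc = c − b.
This gives a 3×3 integer matrix of rank 2; reducing to Smith normal form yields diagonal entries (1,1).

Reading off H_k = ker ∂_k / im ∂_{k+1}:

  H_0: rank C_0 − rank ∂_1 = 3 − 2 = 1, and the invariant factors of ∂_1 are all 1, so H_0 ≅ Z.
  H_1: rank ker ∂_1 − rank ∂_2 = (3 − 2) − 0 = 1, and there is no ∂_2, so H_1 ≅ Z.

Hence the Betti numbers are b_0 = 1, b_1 = 1.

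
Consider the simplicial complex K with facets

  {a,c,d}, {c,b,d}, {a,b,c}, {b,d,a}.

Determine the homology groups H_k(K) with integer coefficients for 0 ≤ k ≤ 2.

Fix the vertex order a < b < c < d and write every simplex with vertices in increasing order. Then dim K = 2 and the simplices of K are:

  0-simplices (4): a, b, c, d
  1-simplices (6): ab, ac, ad, bc, bd, cd
  2-simplices (4): abc, abd, acd, bcd

so the chain groups are C_0 ≅ Z^4, C_1 ≅ Z^6, C_2 ≅ Z^4.

The boundary map ∂_1: C_1 → C_0 maps an edge to its endpoints' difference, ∂[p,q] = q − p. For instance
  ∂bd = d − b.
This gives a 4×6 integer matrix of rank 3; reducing to Smith normal form yields diagonal entries (1,1,1).

The boundary map ∂_2: C_2 → C_1 maps a triangle to the signed sum of its edges. For instance
  ∂abd = bd − ad + ab,
  ∂abc = bc − ac + ab.
As a 6×4 matrix over Z this has rank 3, with invariant factors (1,1,1).

From H_k ≅ ker(∂_k) / im(∂_{k+1}) we obtain:

  H_0: rank C_0 − rank ∂_1 = 4 − 3 = 1, and the invariant factors of ∂_1 are all 1, so H_0 = Z.
  H_1: rank ker ∂_1 − rank ∂_2 = (6 − 3) − 3 = 0, and the invariant factors of ∂_2 are all 1, so H_1 = 0.
  H_2: rank ker ∂_2 − rank ∂_3 = (4 − 3) − 0 = 1, and there is no ∂_3, so H_2 = Z.

As a check, the Euler characteristic is 4 − 6 + 4 = 2, which agrees with 1 − 0 + 1 = 2.

H_0 ≅ Z,  H_1 = 0,  H_2 ≅ Z.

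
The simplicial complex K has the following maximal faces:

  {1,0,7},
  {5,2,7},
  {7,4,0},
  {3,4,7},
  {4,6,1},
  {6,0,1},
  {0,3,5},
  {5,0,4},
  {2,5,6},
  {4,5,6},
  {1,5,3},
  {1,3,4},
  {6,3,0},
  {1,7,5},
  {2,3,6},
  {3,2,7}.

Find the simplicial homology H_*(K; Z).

Take the total order 0 < 1 < 2 < 3 < 4 < 5 < 6 < 7 on the vertex set. Then K (dimension 2) consists of the simplices:

  0-simplices (8): [0], [1], [2], [3], [4], [5], [6], [7]
  1-simplices (24): (24 of them)
  2-simplices (16): [0,1,6], [0,1,7], [0,3,5], [0,3,6], [0,4,5], [0,4,7], [1,3,4], [1,3,5], [1,4,6], [1,5,7], [2,3,6], [2,3,7], [2,5,6], [2,5,7], [3,4,7], [4,5,6]

giving chain groups C_0 ≅ Z^8, C_1 ≅ Z^24, C_2 ≅ Z^16.

Boundary ∂_1: C_1 → C_0 sends each edge [p,q] (with p < q) to q − p. For instance
  ∂[3,5] = [5] − [3].
This gives a 8×24 integer matrix of rank 7; reducing to Smith normal form yields diagonal entries (1,1,1,1,1,1,1).

∂_2: C_2 → C_1 sends each 2-simplex [p,q,r] to [q,r] − [p,r] + [p,q]. For instance
  ∂[2,3,7] = [3,7] − [2,7] + [2,3],
  ∂[4,5,6] = [5,6] − [4,6] + [4,5].
As a 24×16 matrix over Z this has rank 15, with invariant factors (1,1,1,1,1,1,1,1,1,1,1,1,1,1,1).

Now H_k = ker ∂_k / im ∂_{k+1}, so:

  H_0: rank C_0 − rank ∂_1 = 8 − 7 = 1, and the invariant factors of ∂_1 are all 1, so H_0 = Z.
  H_1: rank ker ∂_1 − rank ∂_2 = (24 − 7) − 15 = 2, and the invariant factors of ∂_2 are all 1, so H_1 = Z^2.
  H_2: rank ker ∂_2 − rank ∂_3 = (16 − 15) − 0 = 1, and there is no ∂_3, so H_2 = Z.

H_0 = Z,  H_1 = Z^2,  H_2 = Z.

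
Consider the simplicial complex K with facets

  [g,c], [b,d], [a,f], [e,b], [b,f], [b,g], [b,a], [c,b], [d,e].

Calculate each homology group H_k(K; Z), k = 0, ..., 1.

Order the vertices as a < b < c < d < e < f < g. Listing each simplex with vertices in this order, K has dimension 1 with simplices:

  0-simplices (7): a, b, c, d, e, f, g
  1-simplices (9): ab, af, bc, bd, be, bf, bg, cg, de

giving chain groups C_0 ≅ Z^7, C_1 ≅ Z^9.

Boundary ∂_1: C_1 → C_0 is given by ∂[p,q] = [q] − [p].
This gives a 7×9 integer matrix of rank 6; reducing to Smith normal form yields diagonal entries (1,1,1,1,1,1).

From H_k ≅ ker(∂_k) / im(∂_{k+1}) we obtain:

  H_0: rank C_0 − rank ∂_1 = 7 − 6 = 1, and the invariant factors of ∂_1 are all 1, so H_0 ≅ Z.
  H_1: rank ker ∂_1 − rank ∂_2 = (9 − 6) − 0 = 3, and there is no ∂_2, so H_1 ≅ Z^3.

H_0 ≅ Z,  H_1 ≅ Z^3.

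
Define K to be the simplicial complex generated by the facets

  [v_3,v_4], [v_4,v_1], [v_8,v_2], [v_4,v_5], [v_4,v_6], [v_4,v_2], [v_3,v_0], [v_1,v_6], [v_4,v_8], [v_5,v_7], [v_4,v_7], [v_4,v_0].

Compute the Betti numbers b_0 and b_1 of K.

b_0 = 1, b_1 = 4.

Take the total order v_0 < v_1 < v_2 < v_3 < v_4 < v_5 < v_6 < v_7 < v_8 on the vertex set. Then K (dimension 1) consists of the simplices:

  0-simplices (9): [v_0], [v_1], [v_2], [v_3], [v_4], [v_5], [v_6], [v_7], [v_8]
  1-simplices (12): [v_0,v_3], [v_0,v_4], [v_1,v_4], [v_1,v_6], [v_2,v_4], [v_2,v_8], [v_3,v_4], [v_4,v_5], [v_4,v_6], [v_4,v_7], [v_4,v_8], [v_5,v_7]

Hence C_0 ≅ Z^9, C_1 ≅ Z^12.

The boundary map ∂_1: C_1 → C_0 is given by ∂[p,q] = [q] − [p].
As a 9×12 matrix over Z this has rank 8, with invariant factors (1,1,1,1,1,1,1,1).

Now H_k = ker ∂_k / im ∂_{k+1}, so:

  H_0: rank C_0 − rank ∂_1 = 9 − 8 = 1, and the invariant factors of ∂_1 are all 1, so H_0 = Z.
  H_1: rank ker ∂_1 − rank ∂_2 = (12 − 8) − 0 = 4, and there is no ∂_2, so H_1 = Z^4.

As a check, the Euler characteristic is 9 − 12 = -3, which agrees with 1 − 4 = -3.

Hence the Betti numbers are b_0 = 1, b_1 = 4.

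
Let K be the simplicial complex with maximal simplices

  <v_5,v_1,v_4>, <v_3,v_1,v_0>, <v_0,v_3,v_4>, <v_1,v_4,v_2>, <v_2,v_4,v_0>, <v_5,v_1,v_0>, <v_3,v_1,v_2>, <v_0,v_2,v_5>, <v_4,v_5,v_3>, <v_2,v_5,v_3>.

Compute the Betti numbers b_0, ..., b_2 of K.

b_0 = 1, b_1 = 0, b_2 = 0.

Order the vertices as v_0 < v_1 < v_2 < v_3 < v_4 < v_5. Listing each simplex with vertices in this order, K has dimension 2 with simplices:

  0-simplices (6): [v_0], [v_1], [v_2], [v_3], [v_4], [v_5]
  1-simplices (15): (15 of them)
  2-simplices (10): [v_0,v_1,v_3], [v_0,v_1,v_5], [v_0,v_2,v_4], [v_0,v_2,v_5], [v_0,v_3,v_4], [v_1,v_2,v_3], [v_1,v_2,v_4], [v_1,v_4,v_5], [v_2,v_3,v_5], [v_3,v_4,v_5]

giving chain groups C_0 ≅ Z^6, C_1 ≅ Z^15, C_2 ≅ Z^10.

The boundary map ∂_1: C_1 → C_0 sends each edge [p,q] (with p < q) to q − p.
The resulting 6×15 matrix has rank 5, and its Smith normal form has invariant factors (1,1,1,1,1).

Boundary ∂_2: C_2 → C_1 maps a triangle to the signed sum of its edges. For instance
  ∂[v_0,v_1,v_3] = [v_1,v_3] − [v_0,v_3] + [v_0,v_1],
  ∂[v_0,v_1,v_5] = [v_1,v_5] − [v_0,v_5] + [v_0,v_1].
The resulting 15×10 matrix has rank 10, and its Smith normal form has invariant factors (1,1,1,1,1,1,1,1,1,2).

Computing H_k = (kernel of ∂_k) / (image of ∂_{k+1}):

  H_0: rank C_0 − rank ∂_1 = 6 − 5 = 1, and the invariant factors of ∂_1 are all 1, so H_0 = Z.
  H_1: rank ker ∂_1 − rank ∂_2 = (15 − 5) − 10 = 0, and ∂_2 has invariant factor 2 > 1, so H_1 = Z/2Z.
  H_2: rank ker ∂_2 − rank ∂_3 = (10 − 10) − 0 = 0, and there is no ∂_3, so H_2 = 0.

As a check, the Euler characteristic is 6 − 15 + 10 = 1, which agrees with 1 − 0 + 0 = 1.

Hence the Betti numbers are b_0 = 1, b_1 = 0, b_2 = 0.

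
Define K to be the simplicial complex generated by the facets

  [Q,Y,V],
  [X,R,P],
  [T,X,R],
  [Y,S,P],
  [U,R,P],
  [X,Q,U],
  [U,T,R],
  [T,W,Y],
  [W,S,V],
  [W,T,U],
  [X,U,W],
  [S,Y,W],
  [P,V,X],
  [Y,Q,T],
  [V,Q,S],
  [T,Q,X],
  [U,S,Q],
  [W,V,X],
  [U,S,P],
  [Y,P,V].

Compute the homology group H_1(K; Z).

Order the vertices as P < Q < R < S < T < U < V < W < X < Y. Listing each simplex with vertices in this order, K has dimension 2 with simplices:

  0-simplices (10): P, Q, R, S, T, U, V, W, X, Y
  1-simplices (30): PR, PS, PU, PV, PX, PY, QS, QT, QU, QV, QX, QY, RT, RU, RX, SU, SV, SW, SY, TU, TW, TX, TY, UW, UX, VW, VX, VY, WX, WY
  2-simplices (20): PRU, PRX, PSU, PSY, PVX, PVY, QSU, QSV, QTX, QTY, QUX, QVY, RTU, RTX, SVW, SWY, TUW, TWY, UWX, VWX

giving chain groups C_0 ≅ Z^10, C_1 ≅ Z^30, C_2 ≅ Z^20.

The boundary map ∂_1: C_1 → C_0 is given by ∂[p,q] = [q] − [p]. For instance
  ∂TY = Y − T.
As a 10×30 matrix over Z this has rank 9, with invariant factors (1,1,1,1,1,1,1,1,1).

∂_2: C_2 → C_1 acts by ∂[p,q,r] = [q,r] − [p,r] + [p,q]. For instance
  ∂SVW = VW − SW + SV,
  ∂PSU = SU − PU + PS.
The resulting 30×20 matrix has rank 20, and its Smith normal form has invariant factors (1,1,1,1,1,1,1,1,1,1,1,1,1,1,1,1,1,1,1,2).

Computing H_k = (kernel of ∂_k) / (image of ∂_{k+1}):

  H_1: rank ker ∂_1 − rank ∂_2 = (30 − 9) − 20 = 1, and ∂_2 has invariant factor 2 > 1, so H_1 ≅ Z ⊕ Z_2.

H_1 = Z ⊕ Z_2.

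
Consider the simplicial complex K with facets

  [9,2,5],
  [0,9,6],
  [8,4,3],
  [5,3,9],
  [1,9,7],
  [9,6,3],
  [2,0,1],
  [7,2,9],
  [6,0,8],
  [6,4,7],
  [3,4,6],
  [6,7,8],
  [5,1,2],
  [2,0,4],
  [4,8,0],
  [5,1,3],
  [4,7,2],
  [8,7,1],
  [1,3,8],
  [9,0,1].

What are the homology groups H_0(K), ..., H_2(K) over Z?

Take the total order 0 < 1 < 2 < 3 < 4 < 5 < 6 < 7 < 8 < 9 on the vertex set. Then K (dimension 2) consists of the simplices:

  0-simplices (10): [0], [1], [2], [3], [4], [5], [6], [7], [8], [9]
  1-simplices (30): (30 of them)
  2-simplices (20): (20 of them)

giving chain groups C_0 ≅ Z^10, C_1 ≅ Z^30, C_2 ≅ Z^20.

The boundary map ∂_1: C_1 → C_0 maps an edge to its endpoints' difference, ∂[p,q] = q − p.
The resulting 10×30 matrix has rank 9, and its Smith normal form has invariant factors (1,1,1,1,1,1,1,1,1).

∂_2: C_2 → C_1 maps a triangle to the signed sum of its edges. For instance
  ∂[0,6,9] = [6,9] − [0,9] + [0,6],
  ∂[1,3,8] = [3,8] − [1,8] + [1,3].
The 30×20 boundary matrix has rank 20 and Smith normal form diag(1,1,1,1,1,1,1,1,1,1,1,1,1,1,1,1,1,1,1,2).

Reading off H_k = ker ∂_k / im ∂_{k+1}:

  H_0: rank C_0 − rank ∂_1 = 10 − 9 = 1, and the invariant factors of ∂_1 are all 1, so H_0 ≅ Z.
  H_1: rank ker ∂_1 − rank ∂_2 = (30 − 9) − 20 = 1, and ∂_2 has invariant factor 2 > 1, so H_1 ≅ Z ⊕ Z/2Z.
  H_2: rank ker ∂_2 − rank ∂_3 = (20 − 20) − 0 = 0, and there is no ∂_3, so H_2 ≅ 0.

As a check, the Euler characteristic is 10 − 30 + 20 = 0, which agrees with 1 − 1 + 0 = 0.
(K is a triangulation of the Klein bottle.)

H_0 ≅ Z,  H_1 ≅ Z ⊕ Z/2Z,  H_2 = 0.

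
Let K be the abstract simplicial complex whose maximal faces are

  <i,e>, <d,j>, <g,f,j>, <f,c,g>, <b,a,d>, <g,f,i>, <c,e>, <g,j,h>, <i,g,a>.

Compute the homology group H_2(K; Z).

H_2 ≅ 0.

Take the total order a < b < c < d < e < f < g < h < i < j on the vertex set. Then K (dimension 2) consists of the simplices:

  0-simplices (10): a, b, c, d, e, f, g, h, i, j
  1-simplices (17): ab, ad, ag, ai, bd, ce, cf, cg, dj, ei, fg, fi, fj, gh, gi, gj, hj
  2-simplices (6): abd, agi, cfg, fgi, fgj, ghj

giving chain groups C_0 ≅ Z^10, C_1 ≅ Z^17, C_2 ≅ Z^6.

∂_1: C_1 → C_0 maps an edge to its endpoints' difference, ∂[p,q] = q − p. For instance
  ∂hj = j − h.
This gives a 10×17 integer matrix of rank 9; reducing to Smith normal form yields diagonal entries (1,1,1,1,1,1,1,1,1).

Boundary ∂_2: C_2 → C_1 acts by ∂[p,q,r] = [q,r] − [p,r] + [p,q]. For instance
  ∂abd = bd − ad + ab,
  ∂ghj = hj − gj + gh.
This gives a 17×6 integer matrix of rank 6; reducing to Smith normal form yields diagonal entries (1,1,1,1,1,1).

Now H_k = ker ∂_k / im ∂_{k+1}, so:

  H_2: rank ker ∂_2 − rank ∂_3 = (6 − 6) − 0 = 0, and there is no ∂_3, so H_2 ≅ 0.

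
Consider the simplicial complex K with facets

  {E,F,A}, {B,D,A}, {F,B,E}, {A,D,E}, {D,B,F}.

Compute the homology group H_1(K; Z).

We work with the vertex ordering A < B < D < E < F. The simplices of K, each written with vertices in increasing order, are:

  0-simplices (5): A, B, D, E, F
  1-simplices (10): AB, AD, AE, AF, BD, BE, BF, DE, DF, EF
  2-simplices (5): ABD, ADE, AEF, BDF, BEF

Hence C_0 ≅ Z^5, C_1 ≅ Z^10, C_2 ≅ Z^5.

The boundary map ∂_1: C_1 → C_0 maps an edge to its endpoints' difference, ∂[p,q] = q − p. For instance
  ∂DF = F − D.
The 5×10 boundary matrix has rank 4 and Smith normal form diag(1,1,1,1).

∂_2: C_2 → C_1 maps a triangle to the signed sum of its edges. For instance
  ∂AEF = EF − AF + AE,
  ∂ABD = BD − AD + AB.
The 10×5 boundary matrix has rank 5 and Smith normal form diag(1,1,1,1,1).

From H_k ≅ ker(∂_k) / im(∂_{k+1}) we obtain:

  H_1: rank ker ∂_1 − rank ∂_2 = (10 − 4) − 5 = 1, and the invariant factors of ∂_2 are all 1, so H_1 = Z.

H_1 ≅ Z.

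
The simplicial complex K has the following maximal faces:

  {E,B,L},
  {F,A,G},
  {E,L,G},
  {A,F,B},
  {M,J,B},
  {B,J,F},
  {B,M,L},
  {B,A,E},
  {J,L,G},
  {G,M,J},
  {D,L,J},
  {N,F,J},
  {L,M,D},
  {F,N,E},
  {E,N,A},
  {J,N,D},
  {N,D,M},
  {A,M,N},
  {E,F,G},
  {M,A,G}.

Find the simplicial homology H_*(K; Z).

H_0 = Z,  H_1 = Z ⊕ Z_2,  H_2 = 0.

Take the total order A < B < D < E < F < G < J < L < M < N on the vertex set. Then K (dimension 2) consists of the simplices:

  0-simplices (10): A, B, D, E, F, G, J, L, M, N
  1-simplices (30): AB, AE, AF, AG, AM, AN, BE, BF, BJ, BL, BM, DJ, DL, DM, DN, EF, EG, EL, EN, FG, FJ, FN, GJ, GL, GM, JL, JM, JN, LM, MN
  2-simplices (20): ABE, ABF, AEN, AFG, AGM, AMN, BEL, BFJ, BJM, BLM, DJL, DJN, DLM, DMN, EFG, EFN, EGL, FJN, GJL, GJM

Hence C_0 ≅ Z^10, C_1 ≅ Z^30, C_2 ≅ Z^20.

Boundary ∂_1: C_1 → C_0 sends each edge [p,q] (with p < q) to q − p.
The resulting 10×30 matrix has rank 9, and its Smith normal form has invariant factors (1,1,1,1,1,1,1,1,1).

∂_2: C_2 → C_1 maps a triangle to the signed sum of its edges. For instance
  ∂AMN = MN − AN + AM,
  ∂BFJ = FJ − BJ + BF.
As a 30×20 matrix over Z this has rank 20, with invariant factors (1,1,1,1,1,1,1,1,1,1,1,1,1,1,1,1,1,1,1,2).

From H_k ≅ ker(∂_k) / im(∂_{k+1}) we obtain:

  H_0: rank C_0 − rank ∂_1 = 10 − 9 = 1, and the invariant factors of ∂_1 are all 1, so H_0 ≅ Z.
  H_1: rank ker ∂_1 − rank ∂_2 = (30 − 9) − 20 = 1, and ∂_2 has invariant factor 2 > 1, so H_1 ≅ Z ⊕ Z_2.
  H_2: rank ker ∂_2 − rank ∂_3 = (20 − 20) − 0 = 0, and there is no ∂_3, so H_2 ≅ 0.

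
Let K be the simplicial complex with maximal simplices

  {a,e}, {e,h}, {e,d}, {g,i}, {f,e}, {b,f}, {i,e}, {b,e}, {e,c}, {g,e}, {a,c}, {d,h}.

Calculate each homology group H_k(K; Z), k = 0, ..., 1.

We work with the vertex ordering a < b < c < d < e < f < g < h < i. The simplices of K, each written with vertices in increasing order, are:

  0-simplices (9): a, b, c, d, e, f, g, h, i
  1-simplices (12): ac, ae, be, bf, ce, de, dh, ef, eg, eh, ei, gi

giving chain groups C_0 ≅ Z^9, C_1 ≅ Z^12.

The boundary map ∂_1: C_1 → C_0 maps an edge to its endpoints' difference, ∂[p,q] = q − p.
The resulting 9×12 matrix has rank 8, and its Smith normal form has invariant factors (1,1,1,1,1,1,1,1).

Computing H_k = (kernel of ∂_k) / (image of ∂_{k+1}):

  H_0: rank C_0 − rank ∂_1 = 9 − 8 = 1, and the invariant factors of ∂_1 are all 1, so H_0 ≅ Z.
  H_1: rank ker ∂_1 − rank ∂_2 = (12 − 8) − 0 = 4, and there is no ∂_2, so H_1 ≅ Z^4.

H_0 = Z,  H_1 = Z^4.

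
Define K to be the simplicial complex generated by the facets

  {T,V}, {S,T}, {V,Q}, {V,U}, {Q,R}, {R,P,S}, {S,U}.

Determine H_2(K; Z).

K has 7 vertices, 9 edges, 1 triangle.
rank ∂_2 = 1, rank ∂_3 = 0 ⇒ b_2 = 1 − 1 − 0 = 0. So H_2 ≅ 0.

H_2 ≅ 0.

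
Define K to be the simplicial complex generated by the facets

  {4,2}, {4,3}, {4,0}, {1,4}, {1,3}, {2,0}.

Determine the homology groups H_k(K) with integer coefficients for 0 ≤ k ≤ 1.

H_0 ≅ Z,  H_1 ≅ Z^2.

Take the total order 0 < 1 < 2 < 3 < 4 on the vertex set. Then K (dimension 1) consists of the simplices:

  0-simplices (5): [0], [1], [2], [3], [4]
  1-simplices (6): [0,2], [0,4], [1,3], [1,4], [2,4], [3,4]

so the chain groups are C_0 ≅ Z^5, C_1 ≅ Z^6.

Boundary ∂_1: C_1 → C_0 maps an edge to its endpoints' difference, ∂[p,q] = q − p. For instance
  ∂[2,4] = [4] − [2].
This gives a 5×6 integer matrix of rank 4; reducing to Smith normal form yields diagonal entries (1,1,1,1).

Reading off H_k = ker ∂_k / im ∂_{k+1}:

  H_0: rank C_0 − rank ∂_1 = 5 − 4 = 1, and the invariant factors of ∂_1 are all 1, so H_0 ≅ Z.
  H_1: rank ker ∂_1 − rank ∂_2 = (6 − 4) − 0 = 2, and there is no ∂_2, so H_1 ≅ Z^2.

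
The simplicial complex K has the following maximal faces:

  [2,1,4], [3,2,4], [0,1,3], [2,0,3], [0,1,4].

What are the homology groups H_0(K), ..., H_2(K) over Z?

Order the vertices as 0 < 1 < 2 < 3 < 4. Listing each simplex with vertices in this order, K has dimension 2 with simplices:

  0-simplices (5): [0], [1], [2], [3], [4]
  1-simplices (10): [0,1], [0,2], [0,3], [0,4], [1,2], [1,3], [1,4], [2,3], [2,4], [3,4]
  2-simplices (5): [0,1,3], [0,1,4], [0,2,3], [1,2,4], [2,3,4]

Hence C_0 ≅ Z^5, C_1 ≅ Z^10, C_2 ≅ Z^5.

The boundary map ∂_1: C_1 → C_0 sends each edge [p,q] (with p < q) to q − p. For instance
  ∂[0,3] = [3] − [0].
The resulting 5×10 matrix has rank 4, and its Smith normal form has invariant factors (1,1,1,1).

Boundary ∂_2: C_2 → C_1 acts by ∂[p,q,r] = [q,r] − [p,r] + [p,q]. For instance
  ∂[0,1,4] = [1,4] − [0,4] + [0,1],
  ∂[0,2,3] = [2,3] − [0,3] + [0,2].
As a 10×5 matrix over Z this has rank 5, with invariant factors (1,1,1,1,1).

From H_k ≅ ker(∂_k) / im(∂_{k+1}) we obtain:

  H_0: rank C_0 − rank ∂_1 = 5 − 4 = 1, and the invariant factors of ∂_1 are all 1, so H_0 ≅ Z.
  H_1: rank ker ∂_1 − rank ∂_2 = (10 − 4) − 5 = 1, and the invariant factors of ∂_2 are all 1, so H_1 ≅ Z.
  H_2: rank ker ∂_2 − rank ∂_3 = (5 − 5) − 0 = 0, and there is no ∂_3, so H_2 ≅ 0.

As a check, the Euler characteristic is 5 − 10 + 5 = 0, which agrees with 1 − 1 + 0 = 0.

H_0 = Z,  H_1 = Z,  H_2 = 0.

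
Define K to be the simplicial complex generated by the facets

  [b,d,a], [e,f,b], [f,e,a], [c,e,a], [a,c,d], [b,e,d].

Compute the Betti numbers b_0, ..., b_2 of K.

K has 6 vertices, 12 edges, 6 triangles.
rank ∂_0 = 0, rank ∂_1 = 5 ⇒ b_0 = 6 − 0 − 5 = 1; all invariant factors of ∂_1 are 1 so no torsion. So H_0 = Z.
rank ∂_1 = 5, rank ∂_2 = 6 ⇒ b_1 = 12 − 5 − 6 = 1; all invariant factors of ∂_2 are 1 so no torsion. So H_1 = Z.
rank ∂_2 = 6, rank ∂_3 = 0 ⇒ b_2 = 6 − 6 − 0 = 0. So H_2 = 0.

b_0 = 1, b_1 = 1, b_2 = 0.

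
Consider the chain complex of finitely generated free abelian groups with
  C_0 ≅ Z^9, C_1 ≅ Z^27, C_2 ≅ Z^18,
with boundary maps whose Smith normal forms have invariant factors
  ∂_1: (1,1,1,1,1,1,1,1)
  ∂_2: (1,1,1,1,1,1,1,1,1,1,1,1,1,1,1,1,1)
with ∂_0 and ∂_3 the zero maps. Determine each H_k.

H_0: b_0 = 9 − 0 − 8 = 1; torsion from ∂_1 factors > 1: none. So H_0 = Z.
H_1: b_1 = 27 − 8 − 17 = 2; torsion from ∂_2 factors > 1: none. So H_1 = Z^2.
H_2: b_2 = 18 − 17 − 0 = 1; torsion from ∂_3 factors > 1: none. So H_2 = Z.

H_0 = Z,  H_1 = Z^2,  H_2 = Z.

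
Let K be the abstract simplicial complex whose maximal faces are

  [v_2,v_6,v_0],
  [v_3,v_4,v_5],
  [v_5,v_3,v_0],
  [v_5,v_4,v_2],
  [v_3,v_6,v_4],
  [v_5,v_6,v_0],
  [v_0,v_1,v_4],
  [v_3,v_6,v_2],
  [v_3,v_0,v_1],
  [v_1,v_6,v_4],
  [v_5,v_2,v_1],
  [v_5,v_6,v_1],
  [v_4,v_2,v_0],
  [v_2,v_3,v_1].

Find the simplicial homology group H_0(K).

We work with the vertex ordering v_0 < v_1 < v_2 < v_3 < v_4 < v_5 < v_6. The simplices of K, each written with vertices in increasing order, are:

  0-simplices (7): [v_0], [v_1], [v_2], [v_3], [v_4], [v_5], [v_6]
  1-simplices (21): (21 of them)
  2-simplices (14): (14 of them)

so the chain groups are C_0 ≅ Z^7, C_1 ≅ Z^21, C_2 ≅ Z^14.

Boundary ∂_1: C_1 → C_0 maps an edge to its endpoints' difference, ∂[p,q] = q − p.
As a 7×21 matrix over Z this has rank 6, with invariant factors (1,1,1,1,1,1).

∂_2: C_2 → C_1 maps a triangle to the signed sum of its edges. For instance
  ∂[v_1,v_2,v_3] = [v_2,v_3] − [v_1,v_3] + [v_1,v_2],
  ∂[v_0,v_5,v_6] = [v_5,v_6] − [v_0,v_6] + [v_0,v_5].
The resulting 21×14 matrix has rank 13, and its Smith normal form has invariant factors (1,1,1,1,1,1,1,1,1,1,1,1,1).

From H_k ≅ ker(∂_k) / im(∂_{k+1}) we obtain:

  H_0: rank C_0 − rank ∂_1 = 7 − 6 = 1, and the invariant factors of ∂_1 are all 1, so H_0 = Z.

H_0 ≅ Z.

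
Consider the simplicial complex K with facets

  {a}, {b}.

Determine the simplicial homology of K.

Take the total order a < b on the vertex set. Then K (dimension 0) consists of the simplices:

  0-simplices (2): a, b

so the chain groups are C_0 ≅ Z^2.

Computing H_k = (kernel of ∂_k) / (image of ∂_{k+1}):

  H_0: rank C_0 − rank ∂_1 = 2 − 0 = 2, and there is no ∂_1, so H_0 = Z^2.

H_0 = Z^2.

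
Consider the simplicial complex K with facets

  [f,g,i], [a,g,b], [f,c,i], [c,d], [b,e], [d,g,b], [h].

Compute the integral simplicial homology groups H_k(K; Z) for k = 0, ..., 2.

H_0 ≅ Z^2,  H_1 ≅ Z,  H_2 = 0.

We work with the vertex ordering a < b < c < d < e < f < g < h < i. The simplices of K, each written with vertices in increasing order, are:

  0-simplices (9): a, b, c, d, e, f, g, h, i
  1-simplices (12): ab, ag, bd, be, bg, cd, cf, ci, dg, fg, fi, gi
  2-simplices (4): abg, bdg, cfi, fgi

Hence C_0 ≅ Z^9, C_1 ≅ Z^12, C_2 ≅ Z^4.

Boundary ∂_1: C_1 → C_0 sends each edge [p,q] (with p < q) to q − p. For instance
  ∂bg = g − b.
The resulting 9×12 matrix has rank 7, and its Smith normal form has invariant factors (1,1,1,1,1,1,1).

∂_2: C_2 → C_1 maps a triangle to the signed sum of its edges. For instance
  ∂fgi = gi − fi + fg,
  ∂bdg = dg − bg + bd.
As a 12×4 matrix over Z this has rank 4, with invariant factors (1,1,1,1).

Reading off H_k = ker ∂_k / im ∂_{k+1}:

  H_0: rank C_0 − rank ∂_1 = 9 − 7 = 2, and the invariant factors of ∂_1 are all 1, so H_0 ≅ Z^2.
  H_1: rank ker ∂_1 − rank ∂_2 = (12 − 7) − 4 = 1, and the invariant factors of ∂_2 are all 1, so H_1 ≅ Z.
  H_2: rank ker ∂_2 − rank ∂_3 = (4 − 4) − 0 = 0, and there is no ∂_3, so H_2 ≅ 0.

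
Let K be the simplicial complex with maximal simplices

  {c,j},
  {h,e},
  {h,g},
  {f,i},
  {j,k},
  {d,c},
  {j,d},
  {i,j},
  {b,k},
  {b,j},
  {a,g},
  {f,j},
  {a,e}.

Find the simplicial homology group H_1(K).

K has 11 vertices, 13 edges.
rank ∂_1 = 9, rank ∂_2 = 0 ⇒ b_1 = 13 − 9 − 0 = 4. So H_1 ≅ Z^4.

H_1 ≅ Z^4.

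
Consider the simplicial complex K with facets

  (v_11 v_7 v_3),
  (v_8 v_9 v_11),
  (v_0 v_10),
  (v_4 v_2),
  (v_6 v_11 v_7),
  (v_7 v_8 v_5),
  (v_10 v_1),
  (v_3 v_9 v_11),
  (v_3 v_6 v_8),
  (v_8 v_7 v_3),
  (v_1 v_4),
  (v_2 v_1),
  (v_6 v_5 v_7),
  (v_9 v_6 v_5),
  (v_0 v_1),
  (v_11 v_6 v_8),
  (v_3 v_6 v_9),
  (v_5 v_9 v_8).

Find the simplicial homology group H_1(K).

H_1 = Z^2 × Z/2.

Fix the vertex order v_0 < v_1 < v_2 < v_3 < v_4 < v_5 < v_6 < v_7 < v_8 < v_9 < v_10 < v_11 and write every simplex with vertices in increasing order. Then dim K = 2 and the simplices of K are:

  0-simplices (12): [v_0], [v_1], [v_2], [v_3], [v_4], [v_5], [v_6], [v_7], [v_8], [v_9], [v_10], [v_11]
  1-simplices (24): (24 of them)
  2-simplices (12): (12 of them)

Hence C_0 ≅ Z^12, C_1 ≅ Z^24, C_2 ≅ Z^12.

∂_1: C_1 → C_0 sends each edge [p,q] (with p < q) to q − p.
As a 12×24 matrix over Z this has rank 10, with invariant factors (1,1,1,1,1,1,1,1,1,1).

Boundary ∂_2: C_2 → C_1 sends each 2-simplex [p,q,r] to [q,r] − [p,r] + [p,q]. For instance
  ∂[v_6,v_7,v_11] = [v_7,v_11] − [v_6,v_11] + [v_6,v_7],
  ∂[v_5,v_7,v_8] = [v_7,v_8] − [v_5,v_8] + [v_5,v_7].
As a 24×12 matrix over Z this has rank 12, with invariant factors (1,1,1,1,1,1,1,1,1,1,1,2).

From H_k ≅ ker(∂_k) / im(∂_{k+1}) we obtain:

  H_1: rank ker ∂_1 − rank ∂_2 = (24 − 10) − 12 = 2, and ∂_2 has invariant factor 2 > 1, so H_1 ≅ Z^2 × Z/2.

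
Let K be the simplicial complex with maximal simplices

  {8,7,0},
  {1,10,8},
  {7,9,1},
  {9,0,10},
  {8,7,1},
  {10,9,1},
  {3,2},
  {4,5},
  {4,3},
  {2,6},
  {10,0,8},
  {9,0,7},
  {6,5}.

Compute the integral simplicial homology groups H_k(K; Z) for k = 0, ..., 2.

H_0 ≅ Z^2,  H_1 ≅ Z,  H_2 ≅ Z.

We work with the vertex ordering 0 < 1 < 2 < 3 < 4 < 5 < 6 < 7 < 8 < 9 < 10. The simplices of K, each written with vertices in increasing order, are:

  0-simplices (11): [0], [1], [2], [3], [4], [5], [6], [7], [8], [9], [10]
  1-simplices (17): [0,7], [0,8], [0,9], [0,10], [1,7], [1,8], [1,9], [1,10], [2,3], [2,6], [3,4], [4,5], [5,6], [7,8], [7,9], [8,10], [9,10]
  2-simplices (8): [0,7,8], [0,7,9], [0,8,10], [0,9,10], [1,7,8], [1,7,9], [1,8,10], [1,9,10]

Hence C_0 ≅ Z^11, C_1 ≅ Z^17, C_2 ≅ Z^8.

Boundary ∂_1: C_1 → C_0 sends each edge [p,q] (with p < q) to q − p.
The resulting 11×17 matrix has rank 9, and its Smith normal form has invariant factors (1,1,1,1,1,1,1,1,1).

Boundary ∂_2: C_2 → C_1 maps a triangle to the signed sum of its edges. For instance
  ∂[0,8,10] = [8,10] − [0,10] + [0,8],
  ∂[1,7,9] = [7,9] − [1,9] + [1,7].
As a 17×8 matrix over Z this has rank 7, with invariant factors (1,1,1,1,1,1,1).

Computing H_k = (kernel of ∂_k) / (image of ∂_{k+1}):

  H_0: rank C_0 − rank ∂_1 = 11 − 9 = 2, and the invariant factors of ∂_1 are all 1, so H_0 = Z^2.
  H_1: rank ker ∂_1 − rank ∂_2 = (17 − 9) − 7 = 1, and the invariant factors of ∂_2 are all 1, so H_1 = Z.
  H_2: rank ker ∂_2 − rank ∂_3 = (8 − 7) − 0 = 1, and there is no ∂_3, so H_2 = Z.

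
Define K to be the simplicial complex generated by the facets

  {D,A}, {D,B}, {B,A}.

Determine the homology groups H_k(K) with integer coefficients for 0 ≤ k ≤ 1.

H_0 = Z,  H_1 = Z.

We work with the vertex ordering A < B < D. The simplices of K, each written with vertices in increasing order, are:

  0-simplices (3): A, B, D
  1-simplices (3): AB, AD, BD

so the chain groups are C_0 ≅ Z^3, C_1 ≅ Z^3.

∂_1: C_1 → C_0 sends each edge [p,q] (with p < q) to q − p. For instance
  ∂AB = B − A.
This gives a 3×3 integer matrix of rank 2; reducing to Smith normal form yields diagonal entries (1,1).

Now H_k = ker ∂_k / im ∂_{k+1}, so:

  H_0: rank C_0 − rank ∂_1 = 3 − 2 = 1, and the invariant factors of ∂_1 are all 1, so H_0 ≅ Z.
  H_1: rank ker ∂_1 − rank ∂_2 = (3 − 2) − 0 = 1, and there is no ∂_2, so H_1 ≅ Z.

As a check, the Euler characteristic is 3 − 3 = 0, which agrees with 1 − 1 = 0.
(K is a triangulation of the circle S^1.)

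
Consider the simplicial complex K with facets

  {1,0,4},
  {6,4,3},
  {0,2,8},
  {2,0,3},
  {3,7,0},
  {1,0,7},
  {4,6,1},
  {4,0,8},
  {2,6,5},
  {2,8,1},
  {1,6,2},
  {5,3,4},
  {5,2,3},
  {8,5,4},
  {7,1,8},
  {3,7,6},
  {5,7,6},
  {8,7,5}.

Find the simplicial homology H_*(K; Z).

H_0 = Z,  H_1 = Z ⊕ Z/2Z,  H_2 = 0.

Take the total order 0 < 1 < 2 < 3 < 4 < 5 < 6 < 7 < 8 on the vertex set. Then K (dimension 2) consists of the simplices:

  0-simplices (9): [0], [1], [2], [3], [4], [5], [6], [7], [8]
  1-simplices (27): (27 of them)
  2-simplices (18): [0,1,4], [0,1,7], [0,2,3], [0,2,8], [0,3,7], [0,4,8], [1,2,6], [1,2,8], [1,4,6], [1,7,8], [2,3,5], [2,5,6], [3,4,5], [3,4,6], [3,6,7], [4,5,8], [5,6,7], [5,7,8]

giving chain groups C_0 ≅ Z^9, C_1 ≅ Z^27, C_2 ≅ Z^18.

Boundary ∂_1: C_1 → C_0 sends each edge [p,q] (with p < q) to q − p. For instance
  ∂[5,8] = [8] − [5].
The 9×27 boundary matrix has rank 8 and Smith normal form diag(1,1,1,1,1,1,1,1).

Boundary ∂_2: C_2 → C_1 sends each 2-simplex [p,q,r] to [q,r] − [p,r] + [p,q]. For instance
  ∂[5,6,7] = [6,7] − [5,7] + [5,6],
  ∂[1,7,8] = [7,8] − [1,8] + [1,7].
This gives a 27×18 integer matrix of rank 18; reducing to Smith normal form yields diagonal entries (1,1,1,1,1,1,1,1,1,1,1,1,1,1,1,1,1,2).

From H_k ≅ ker(∂_k) / im(∂_{k+1}) we obtain:

  H_0: rank C_0 − rank ∂_1 = 9 − 8 = 1, and the invariant factors of ∂_1 are all 1, so H_0 = Z.
  H_1: rank ker ∂_1 − rank ∂_2 = (27 − 8) − 18 = 1, and ∂_2 has invariant factor 2 > 1, so H_1 = Z ⊕ Z/2Z.
  H_2: rank ker ∂_2 − rank ∂_3 = (18 − 18) − 0 = 0, and there is no ∂_3, so H_2 = 0.

(K is a triangulation of the Klein bottle.)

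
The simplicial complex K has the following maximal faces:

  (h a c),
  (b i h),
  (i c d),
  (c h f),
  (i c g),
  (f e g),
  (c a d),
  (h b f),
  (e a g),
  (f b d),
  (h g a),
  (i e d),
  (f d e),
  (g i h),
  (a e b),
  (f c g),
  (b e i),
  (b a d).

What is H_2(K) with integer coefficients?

H_2 ≅ 0.

Fix the vertex order a < b < c < d < e < f < g < h < i and write every simplex with vertices in increasing order. Then dim K = 2 and the simplices of K are:

  0-simplices (9): a, b, c, d, e, f, g, h, i
  1-simplices (27): ab, ac, ad, ae, ag, ah, bd, be, bf, bh, bi, cd, cf, cg, ch, ci, de, df, di, ef, eg, ei, fg, fh, gh, gi, hi
  2-simplices (18): abd, abe, acd, ach, aeg, agh, bdf, bei, bfh, bhi, cdi, cfg, cfh, cgi, def, dei, efg, ghi

giving chain groups C_0 ≅ Z^9, C_1 ≅ Z^27, C_2 ≅ Z^18.

The boundary map ∂_1: C_1 → C_0 maps an edge to its endpoints' difference, ∂[p,q] = q − p.
The 9×27 boundary matrix has rank 8 and Smith normal form diag(1,1,1,1,1,1,1,1).

Boundary ∂_2: C_2 → C_1 acts by ∂[p,q,r] = [q,r] − [p,r] + [p,q]. For instance
  ∂bei = ei − bi + be,
  ∂cfh = fh − ch + cf.
As a 27×18 matrix over Z this has rank 18, with invariant factors (1,1,1,1,1,1,1,1,1,1,1,1,1,1,1,1,1,2).

From H_k ≅ ker(∂_k) / im(∂_{k+1}) we obtain:

  H_2: rank ker ∂_2 − rank ∂_3 = (18 − 18) − 0 = 0, and there is no ∂_3, so H_2 = 0.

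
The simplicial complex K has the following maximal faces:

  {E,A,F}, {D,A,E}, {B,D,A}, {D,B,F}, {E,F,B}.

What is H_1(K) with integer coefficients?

H_1 ≅ Z.

Take the total order A < B < D < E < F on the vertex set. Then K (dimension 2) consists of the simplices:

  0-simplices (5): A, B, D, E, F
  1-simplices (10): AB, AD, AE, AF, BD, BE, BF, DE, DF, EF
  2-simplices (5): ABD, ADE, AEF, BDF, BEF

so the chain groups are C_0 ≅ Z^5, C_1 ≅ Z^10, C_2 ≅ Z^5.

Boundary ∂_1: C_1 → C_0 is given by ∂[p,q] = [q] − [p]. For instance
  ∂AB = B − A.
The resulting 5×10 matrix has rank 4, and its Smith normal form has invariant factors (1,1,1,1).

The boundary map ∂_2: C_2 → C_1 acts by ∂[p,q,r] = [q,r] − [p,r] + [p,q]. For instance
  ∂ABD = BD − AD + AB,
  ∂ADE = DE − AE + AD.
The resulting 10×5 matrix has rank 5, and its Smith normal form has invariant factors (1,1,1,1,1).

From H_k ≅ ker(∂_k) / im(∂_{k+1}) we obtain:

  H_1: rank ker ∂_1 − rank ∂_2 = (10 − 4) − 5 = 1, and the invariant factors of ∂_2 are all 1, so H_1 ≅ Z.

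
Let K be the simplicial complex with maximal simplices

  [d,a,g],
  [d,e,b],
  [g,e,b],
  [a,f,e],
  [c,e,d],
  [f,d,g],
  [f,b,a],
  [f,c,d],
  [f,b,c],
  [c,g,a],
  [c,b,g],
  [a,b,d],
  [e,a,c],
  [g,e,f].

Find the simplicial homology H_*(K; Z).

K has 7 vertices, 21 edges, 14 triangles.
rank ∂_0 = 0, rank ∂_1 = 6 ⇒ b_0 = 7 − 0 − 6 = 1; all invariant factors of ∂_1 are 1 so no torsion. So H_0 ≅ Z.
rank ∂_1 = 6, rank ∂_2 = 13 ⇒ b_1 = 21 − 6 − 13 = 2; all invariant factors of ∂_2 are 1 so no torsion. So H_1 ≅ Z^2.
rank ∂_2 = 13, rank ∂_3 = 0 ⇒ b_2 = 14 − 13 − 0 = 1. So H_2 ≅ Z.

H_0 ≅ Z,  H_1 ≅ Z^2,  H_2 ≅ Z.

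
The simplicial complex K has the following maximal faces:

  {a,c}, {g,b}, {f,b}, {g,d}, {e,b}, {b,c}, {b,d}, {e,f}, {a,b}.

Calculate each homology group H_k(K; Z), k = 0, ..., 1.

H_0 ≅ Z,  H_1 ≅ Z^3.

Order the vertices as a < b < c < d < e < f < g. Listing each simplex with vertices in this order, K has dimension 1 with simplices:

  0-simplices (7): a, b, c, d, e, f, g
  1-simplices (9): ab, ac, bc, bd, be, bf, bg, dg, ef

giving chain groups C_0 ≅ Z^7, C_1 ≅ Z^9.

The boundary map ∂_1: C_1 → C_0 maps an edge to its endpoints' difference, ∂[p,q] = q − p.
As a 7×9 matrix over Z this has rank 6, with invariant factors (1,1,1,1,1,1).

Reading off H_k = ker ∂_k / im ∂_{k+1}:

  H_0: rank C_0 − rank ∂_1 = 7 − 6 = 1, and the invariant factors of ∂_1 are all 1, so H_0 = Z.
  H_1: rank ker ∂_1 − rank ∂_2 = (9 − 6) − 0 = 3, and there is no ∂_2, so H_1 = Z^3.

As a check, the Euler characteristic is 7 − 9 = -2, which agrees with 1 − 3 = -2.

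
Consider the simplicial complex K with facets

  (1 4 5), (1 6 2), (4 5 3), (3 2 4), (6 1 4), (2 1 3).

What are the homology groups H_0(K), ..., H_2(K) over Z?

H_0 = Z,  H_1 = Z,  H_2 = 0.

Order the vertices as 1 < 2 < 3 < 4 < 5 < 6. Listing each simplex with vertices in this order, K has dimension 2 with simplices:

  0-simplices (6): [1], [2], [3], [4], [5], [6]
  1-simplices (12): [1,2], [1,3], [1,4], [1,5], [1,6], [2,3], [2,4], [2,6], [3,4], [3,5], [4,5], [4,6]
  2-simplices (6): [1,2,3], [1,2,6], [1,4,5], [1,4,6], [2,3,4], [3,4,5]

Hence C_0 ≅ Z^6, C_1 ≅ Z^12, C_2 ≅ Z^6.

The boundary map ∂_1: C_1 → C_0 sends each edge [p,q] (with p < q) to q − p. For instance
  ∂[4,6] = [6] − [4].
The resulting 6×12 matrix has rank 5, and its Smith normal form has invariant factors (1,1,1,1,1).

Boundary ∂_2: C_2 → C_1 acts by ∂[p,q,r] = [q,r] − [p,r] + [p,q]. For instance
  ∂[1,4,6] = [4,6] − [1,6] + [1,4],
  ∂[3,4,5] = [4,5] − [3,5] + [3,4].
This gives a 12×6 integer matrix of rank 6; reducing to Smith normal form yields diagonal entries (1,1,1,1,1,1).

Reading off H_k = ker ∂_k / im ∂_{k+1}:

  H_0: rank C_0 − rank ∂_1 = 6 − 5 = 1, and the invariant factors of ∂_1 are all 1, so H_0 = Z.
  H_1: rank ker ∂_1 − rank ∂_2 = (12 − 5) − 6 = 1, and the invariant factors of ∂_2 are all 1, so H_1 = Z.
  H_2: rank ker ∂_2 − rank ∂_3 = (6 − 6) − 0 = 0, and there is no ∂_3, so H_2 = 0.

As a check, the Euler characteristic is 6 − 12 + 6 = 0, which agrees with 1 − 1 + 0 = 0.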